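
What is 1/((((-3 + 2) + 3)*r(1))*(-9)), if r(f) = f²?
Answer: -1/18 ≈ -0.055556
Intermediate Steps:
1/((((-3 + 2) + 3)*r(1))*(-9)) = 1/((((-3 + 2) + 3)*1²)*(-9)) = 1/(((-1 + 3)*1)*(-9)) = 1/((2*1)*(-9)) = 1/(2*(-9)) = 1/(-18) = -1/18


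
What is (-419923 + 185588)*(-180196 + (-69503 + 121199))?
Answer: 30112047500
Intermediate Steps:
(-419923 + 185588)*(-180196 + (-69503 + 121199)) = -234335*(-180196 + 51696) = -234335*(-128500) = 30112047500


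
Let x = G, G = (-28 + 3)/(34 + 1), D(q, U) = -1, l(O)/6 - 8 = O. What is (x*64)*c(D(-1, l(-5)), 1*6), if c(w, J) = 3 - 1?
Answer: -640/7 ≈ -91.429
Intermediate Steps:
l(O) = 48 + 6*O
G = -5/7 (G = -25/35 = -25*1/35 = -5/7 ≈ -0.71429)
c(w, J) = 2
x = -5/7 ≈ -0.71429
(x*64)*c(D(-1, l(-5)), 1*6) = -5/7*64*2 = -320/7*2 = -640/7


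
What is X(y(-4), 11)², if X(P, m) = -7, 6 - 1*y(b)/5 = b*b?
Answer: 49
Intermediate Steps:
y(b) = 30 - 5*b² (y(b) = 30 - 5*b*b = 30 - 5*b²)
X(y(-4), 11)² = (-7)² = 49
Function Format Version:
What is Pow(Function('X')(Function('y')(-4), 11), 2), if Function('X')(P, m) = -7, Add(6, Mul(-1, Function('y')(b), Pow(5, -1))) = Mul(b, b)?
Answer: 49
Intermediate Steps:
Function('y')(b) = Add(30, Mul(-5, Pow(b, 2))) (Function('y')(b) = Add(30, Mul(-5, Mul(b, b))) = Add(30, Mul(-5, Pow(b, 2))))
Pow(Function('X')(Function('y')(-4), 11), 2) = Pow(-7, 2) = 49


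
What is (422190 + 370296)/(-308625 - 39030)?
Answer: -264162/115885 ≈ -2.2795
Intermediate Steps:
(422190 + 370296)/(-308625 - 39030) = 792486/(-347655) = 792486*(-1/347655) = -264162/115885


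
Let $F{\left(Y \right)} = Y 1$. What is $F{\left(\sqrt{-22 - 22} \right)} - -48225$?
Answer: $48225 + 2 i \sqrt{11} \approx 48225.0 + 6.6332 i$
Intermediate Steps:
$F{\left(Y \right)} = Y$
$F{\left(\sqrt{-22 - 22} \right)} - -48225 = \sqrt{-22 - 22} - -48225 = \sqrt{-44} + 48225 = 2 i \sqrt{11} + 48225 = 48225 + 2 i \sqrt{11}$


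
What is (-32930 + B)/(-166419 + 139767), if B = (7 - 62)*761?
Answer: 74785/26652 ≈ 2.8060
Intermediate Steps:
B = -41855 (B = -55*761 = -41855)
(-32930 + B)/(-166419 + 139767) = (-32930 - 41855)/(-166419 + 139767) = -74785/(-26652) = -74785*(-1/26652) = 74785/26652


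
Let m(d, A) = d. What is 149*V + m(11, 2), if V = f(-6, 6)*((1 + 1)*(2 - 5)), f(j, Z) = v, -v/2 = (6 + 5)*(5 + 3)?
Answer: 157355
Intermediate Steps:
v = -176 (v = -2*(6 + 5)*(5 + 3) = -22*8 = -2*88 = -176)
f(j, Z) = -176
V = 1056 (V = -176*(1 + 1)*(2 - 5) = -352*(-3) = -176*(-6) = 1056)
149*V + m(11, 2) = 149*1056 + 11 = 157344 + 11 = 157355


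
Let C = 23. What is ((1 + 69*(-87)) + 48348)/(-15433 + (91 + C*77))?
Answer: -42346/13571 ≈ -3.1203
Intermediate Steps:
((1 + 69*(-87)) + 48348)/(-15433 + (91 + C*77)) = ((1 + 69*(-87)) + 48348)/(-15433 + (91 + 23*77)) = ((1 - 6003) + 48348)/(-15433 + (91 + 1771)) = (-6002 + 48348)/(-15433 + 1862) = 42346/(-13571) = 42346*(-1/13571) = -42346/13571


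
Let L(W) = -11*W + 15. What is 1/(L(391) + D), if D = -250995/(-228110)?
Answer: -45622/195485693 ≈ -0.00023338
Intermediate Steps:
D = 50199/45622 (D = -250995*(-1/228110) = 50199/45622 ≈ 1.1003)
L(W) = 15 - 11*W
1/(L(391) + D) = 1/((15 - 11*391) + 50199/45622) = 1/((15 - 4301) + 50199/45622) = 1/(-4286 + 50199/45622) = 1/(-195485693/45622) = -45622/195485693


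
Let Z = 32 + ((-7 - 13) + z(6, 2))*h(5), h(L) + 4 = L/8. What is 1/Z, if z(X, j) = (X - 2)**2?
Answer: 2/91 ≈ 0.021978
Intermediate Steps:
h(L) = -4 + L/8
z(X, j) = (-2 + X)**2
Z = 91/2 (Z = 32 + ((-7 - 13) + (-2 + 6)**2)*(-4 + (1/8)*5) = 32 + (-20 + 4**2)*(-4 + 5/8) = 32 + (-20 + 16)*(-27/8) = 32 - 4*(-27/8) = 32 + 27/2 = 91/2 ≈ 45.500)
1/Z = 1/(91/2) = 2/91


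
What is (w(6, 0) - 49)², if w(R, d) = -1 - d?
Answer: 2500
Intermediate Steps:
(w(6, 0) - 49)² = ((-1 - 1*0) - 49)² = ((-1 + 0) - 49)² = (-1 - 49)² = (-50)² = 2500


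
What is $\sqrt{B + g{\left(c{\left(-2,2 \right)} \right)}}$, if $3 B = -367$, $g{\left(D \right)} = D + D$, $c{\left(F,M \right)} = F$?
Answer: $\frac{i \sqrt{1137}}{3} \approx 11.24 i$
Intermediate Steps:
$g{\left(D \right)} = 2 D$
$B = - \frac{367}{3}$ ($B = \frac{1}{3} \left(-367\right) = - \frac{367}{3} \approx -122.33$)
$\sqrt{B + g{\left(c{\left(-2,2 \right)} \right)}} = \sqrt{- \frac{367}{3} + 2 \left(-2\right)} = \sqrt{- \frac{367}{3} - 4} = \sqrt{- \frac{379}{3}} = \frac{i \sqrt{1137}}{3}$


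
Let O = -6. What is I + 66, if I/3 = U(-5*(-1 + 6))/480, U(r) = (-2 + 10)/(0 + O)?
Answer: 7919/120 ≈ 65.992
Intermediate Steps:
U(r) = -4/3 (U(r) = (-2 + 10)/(0 - 6) = 8/(-6) = 8*(-1/6) = -4/3)
I = -1/120 (I = 3*(-4/3/480) = 3*(-4/3*1/480) = 3*(-1/360) = -1/120 ≈ -0.0083333)
I + 66 = -1/120 + 66 = 7919/120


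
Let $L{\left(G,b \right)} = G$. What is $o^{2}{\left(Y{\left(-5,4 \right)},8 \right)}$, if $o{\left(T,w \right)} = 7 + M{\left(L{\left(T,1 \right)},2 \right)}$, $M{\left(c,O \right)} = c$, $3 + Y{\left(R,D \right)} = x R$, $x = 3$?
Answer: $121$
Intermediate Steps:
$Y{\left(R,D \right)} = -3 + 3 R$
$o{\left(T,w \right)} = 7 + T$
$o^{2}{\left(Y{\left(-5,4 \right)},8 \right)} = \left(7 + \left(-3 + 3 \left(-5\right)\right)\right)^{2} = \left(7 - 18\right)^{2} = \left(-11\right)^{2} = 121$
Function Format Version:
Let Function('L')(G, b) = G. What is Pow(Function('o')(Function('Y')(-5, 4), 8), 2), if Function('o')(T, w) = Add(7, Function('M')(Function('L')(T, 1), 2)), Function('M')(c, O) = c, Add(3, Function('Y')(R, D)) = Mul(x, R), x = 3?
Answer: 121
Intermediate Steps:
Function('Y')(R, D) = Add(-3, Mul(3, R))
Function('o')(T, w) = Add(7, T)
Pow(Function('o')(Function('Y')(-5, 4), 8), 2) = Pow(Add(7, Add(-3, Mul(3, -5))), 2) = Pow(Add(7, Add(-3, -15)), 2) = Pow(Add(7, -18), 2) = Pow(-11, 2) = 121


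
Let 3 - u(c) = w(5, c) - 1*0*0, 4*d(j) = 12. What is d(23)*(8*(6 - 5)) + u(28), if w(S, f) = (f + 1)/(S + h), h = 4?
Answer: 214/9 ≈ 23.778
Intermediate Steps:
d(j) = 3 (d(j) = (¼)*12 = 3)
w(S, f) = (1 + f)/(4 + S) (w(S, f) = (f + 1)/(S + 4) = (1 + f)/(4 + S))
u(c) = 26/9 - c/9 (u(c) = 3 - ((1 + c)/(4 + 5) - 1*0*0) = 3 - ((1 + c)/9 + 0*0) = 3 - ((1 + c)/9 + 0) = 3 - ((⅑ + c/9) + 0) = 3 - (⅑ + c/9) = 3 + (-⅑ - c/9) = 26/9 - c/9)
d(23)*(8*(6 - 5)) + u(28) = 3*(8*(6 - 5)) + (26/9 - ⅑*28) = 3*(8*1) + (26/9 - 28/9) = 3*8 - 2/9 = 24 - 2/9 = 214/9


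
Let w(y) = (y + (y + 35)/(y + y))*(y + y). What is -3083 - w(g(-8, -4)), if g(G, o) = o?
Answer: -3146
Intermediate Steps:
w(y) = 2*y*(y + (35 + y)/(2*y)) (w(y) = (y + (35 + y)/((2*y)))*(2*y) = (y + (35 + y)*(1/(2*y)))*(2*y) = (y + (35 + y)/(2*y))*(2*y) = 2*y*(y + (35 + y)/(2*y)))
-3083 - w(g(-8, -4)) = -3083 - (35 - 4 + 2*(-4)²) = -3083 - (35 - 4 + 2*16) = -3083 - (35 - 4 + 32) = -3083 - 1*63 = -3083 - 63 = -3146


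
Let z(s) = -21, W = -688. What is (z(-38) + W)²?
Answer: 502681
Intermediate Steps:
(z(-38) + W)² = (-21 - 688)² = (-709)² = 502681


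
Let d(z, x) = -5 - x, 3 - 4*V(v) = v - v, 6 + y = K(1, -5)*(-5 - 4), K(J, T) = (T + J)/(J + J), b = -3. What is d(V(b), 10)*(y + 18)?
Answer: -450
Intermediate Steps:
K(J, T) = (J + T)/(2*J) (K(J, T) = (J + T)/((2*J)) = (J + T)*(1/(2*J)) = (J + T)/(2*J))
y = 12 (y = -6 + ((1/2)*(1 - 5)/1)*(-5 - 4) = -6 + ((1/2)*1*(-4))*(-9) = -6 - 2*(-9) = -6 + 18 = 12)
V(v) = 3/4 (V(v) = 3/4 - (v - v)/4 = 3/4 - 1/4*0 = 3/4 + 0 = 3/4)
d(V(b), 10)*(y + 18) = (-5 - 1*10)*(12 + 18) = (-5 - 10)*30 = -15*30 = -450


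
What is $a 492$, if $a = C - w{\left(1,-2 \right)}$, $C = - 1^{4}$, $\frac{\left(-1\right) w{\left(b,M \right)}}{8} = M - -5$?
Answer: $11316$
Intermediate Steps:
$w{\left(b,M \right)} = -40 - 8 M$ ($w{\left(b,M \right)} = - 8 \left(M - -5\right) = - 8 \left(M + 5\right) = - 8 \left(5 + M\right) = -40 - 8 M$)
$C = -1$ ($C = \left(-1\right) 1 = -1$)
$a = 23$ ($a = -1 - \left(-40 - -16\right) = -1 - \left(-40 + 16\right) = -1 - -24 = -1 + 24 = 23$)
$a 492 = 23 \cdot 492 = 11316$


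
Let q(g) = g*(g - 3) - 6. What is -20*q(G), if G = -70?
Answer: -102080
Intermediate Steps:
q(g) = -6 + g*(-3 + g) (q(g) = g*(-3 + g) - 6 = -6 + g*(-3 + g))
-20*q(G) = -20*(-6 + (-70)² - 3*(-70)) = -20*(-6 + 4900 + 210) = -20*5104 = -102080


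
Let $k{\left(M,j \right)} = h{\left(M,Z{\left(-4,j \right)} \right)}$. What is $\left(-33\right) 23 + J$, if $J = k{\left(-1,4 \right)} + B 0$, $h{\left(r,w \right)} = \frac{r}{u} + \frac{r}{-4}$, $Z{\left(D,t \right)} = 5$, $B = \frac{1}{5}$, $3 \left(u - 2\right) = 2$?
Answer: $- \frac{6073}{8} \approx -759.13$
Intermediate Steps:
$u = \frac{8}{3}$ ($u = 2 + \frac{1}{3} \cdot 2 = 2 + \frac{2}{3} = \frac{8}{3} \approx 2.6667$)
$B = \frac{1}{5} \approx 0.2$
$h{\left(r,w \right)} = \frac{r}{8}$ ($h{\left(r,w \right)} = \frac{r}{\frac{8}{3}} + \frac{r}{-4} = r \frac{3}{8} + r \left(- \frac{1}{4}\right) = \frac{3 r}{8} - \frac{r}{4} = \frac{r}{8}$)
$k{\left(M,j \right)} = \frac{M}{8}$
$J = - \frac{1}{8}$ ($J = \frac{1}{8} \left(-1\right) + \frac{1}{5} \cdot 0 = - \frac{1}{8} + 0 = - \frac{1}{8} \approx -0.125$)
$\left(-33\right) 23 + J = \left(-33\right) 23 - \frac{1}{8} = -759 - \frac{1}{8} = - \frac{6073}{8}$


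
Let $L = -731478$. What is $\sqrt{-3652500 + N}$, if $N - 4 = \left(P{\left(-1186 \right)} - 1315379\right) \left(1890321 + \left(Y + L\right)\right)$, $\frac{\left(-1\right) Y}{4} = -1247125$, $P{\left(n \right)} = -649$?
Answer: $10 i \sqrt{80900791661} \approx 2.8443 \cdot 10^{6} i$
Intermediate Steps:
$Y = 4988500$ ($Y = \left(-4\right) \left(-1247125\right) = 4988500$)
$N = -8090075513600$ ($N = 4 + \left(-649 - 1315379\right) \left(1890321 + \left(4988500 - 731478\right)\right) = 4 - 1316028 \left(1890321 + 4257022\right) = 4 - 8090075513604 = -8090075513600$)
$\sqrt{-3652500 + N} = \sqrt{-3652500 - 8090075513600} = \sqrt{-8090079166100} = 10 i \sqrt{80900791661}$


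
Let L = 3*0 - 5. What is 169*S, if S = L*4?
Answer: -3380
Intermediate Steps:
L = -5 (L = 0 - 5 = -5)
S = -20 (S = -5*4 = -20)
169*S = 169*(-20) = -3380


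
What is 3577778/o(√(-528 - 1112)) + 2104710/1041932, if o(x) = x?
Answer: 1052355/520966 - 1788889*I*√410/410 ≈ 2.02 - 88347.0*I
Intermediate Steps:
3577778/o(√(-528 - 1112)) + 2104710/1041932 = 3577778/(√(-528 - 1112)) + 2104710/1041932 = 3577778/(√(-1640)) + 2104710*(1/1041932) = 3577778/((2*I*√410)) + 1052355/520966 = 3577778*(-I*√410/820) + 1052355/520966 = -1788889*I*√410/410 + 1052355/520966 = 1052355/520966 - 1788889*I*√410/410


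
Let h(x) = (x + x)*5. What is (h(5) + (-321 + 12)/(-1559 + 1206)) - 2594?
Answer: -897723/353 ≈ -2543.1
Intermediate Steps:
h(x) = 10*x (h(x) = (2*x)*5 = 10*x)
(h(5) + (-321 + 12)/(-1559 + 1206)) - 2594 = (10*5 + (-321 + 12)/(-1559 + 1206)) - 2594 = (50 - 309/(-353)) - 2594 = (50 - 309*(-1/353)) - 2594 = (50 + 309/353) - 2594 = 17959/353 - 2594 = -897723/353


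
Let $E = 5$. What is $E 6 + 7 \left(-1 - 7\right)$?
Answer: $-26$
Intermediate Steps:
$E 6 + 7 \left(-1 - 7\right) = 5 \cdot 6 + 7 \left(-1 - 7\right) = 30 + 7 \left(-8\right) = 30 - 56 = -26$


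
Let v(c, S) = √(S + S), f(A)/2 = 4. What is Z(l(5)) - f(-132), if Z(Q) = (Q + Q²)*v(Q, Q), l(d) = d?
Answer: -8 + 30*√10 ≈ 86.868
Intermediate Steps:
f(A) = 8 (f(A) = 2*4 = 8)
v(c, S) = √2*√S (v(c, S) = √(2*S) = √2*√S)
Z(Q) = √2*√Q*(Q + Q²) (Z(Q) = (Q + Q²)*(√2*√Q) = √2*√Q*(Q + Q²))
Z(l(5)) - f(-132) = √2*5^(3/2)*(1 + 5) - 1*8 = √2*(5*√5)*6 - 8 = 30*√10 - 8 = -8 + 30*√10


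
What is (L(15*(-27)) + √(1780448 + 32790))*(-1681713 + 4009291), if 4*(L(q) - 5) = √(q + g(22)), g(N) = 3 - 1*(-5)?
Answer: 11637890 + 2327578*√1813238 + 1163789*I*√397/2 ≈ 3.1459e+9 + 1.1594e+7*I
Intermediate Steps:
g(N) = 8 (g(N) = 3 + 5 = 8)
L(q) = 5 + √(8 + q)/4 (L(q) = 5 + √(q + 8)/4 = 5 + √(8 + q)/4)
(L(15*(-27)) + √(1780448 + 32790))*(-1681713 + 4009291) = ((5 + √(8 + 15*(-27))/4) + √(1780448 + 32790))*(-1681713 + 4009291) = ((5 + √(8 - 405)/4) + √1813238)*2327578 = ((5 + √(-397)/4) + √1813238)*2327578 = ((5 + (I*√397)/4) + √1813238)*2327578 = ((5 + I*√397/4) + √1813238)*2327578 = (5 + √1813238 + I*√397/4)*2327578 = 11637890 + 2327578*√1813238 + 1163789*I*√397/2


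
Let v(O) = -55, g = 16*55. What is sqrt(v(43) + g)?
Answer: 5*sqrt(33) ≈ 28.723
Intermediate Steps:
g = 880
sqrt(v(43) + g) = sqrt(-55 + 880) = sqrt(825) = 5*sqrt(33)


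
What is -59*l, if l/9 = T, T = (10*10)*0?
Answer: 0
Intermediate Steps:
T = 0 (T = 100*0 = 0)
l = 0 (l = 9*0 = 0)
-59*l = -59*0 = 0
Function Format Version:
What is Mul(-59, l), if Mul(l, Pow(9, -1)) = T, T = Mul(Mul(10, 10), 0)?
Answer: 0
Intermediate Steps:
T = 0 (T = Mul(100, 0) = 0)
l = 0 (l = Mul(9, 0) = 0)
Mul(-59, l) = Mul(-59, 0) = 0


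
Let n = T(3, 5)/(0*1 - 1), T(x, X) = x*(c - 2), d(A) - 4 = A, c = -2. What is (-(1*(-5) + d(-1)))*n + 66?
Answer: 90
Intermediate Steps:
d(A) = 4 + A
T(x, X) = -4*x (T(x, X) = x*(-2 - 2) = x*(-4) = -4*x)
n = 12 (n = (-4*3)/(0*1 - 1) = -12/(0 - 1) = -12/(-1) = -12*(-1) = 12)
(-(1*(-5) + d(-1)))*n + 66 = -(1*(-5) + (4 - 1))*12 + 66 = -(-5 + 3)*12 + 66 = -1*(-2)*12 + 66 = 2*12 + 66 = 24 + 66 = 90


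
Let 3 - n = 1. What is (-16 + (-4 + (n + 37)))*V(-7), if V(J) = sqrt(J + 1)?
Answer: 19*I*sqrt(6) ≈ 46.54*I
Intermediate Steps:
n = 2 (n = 3 - 1*1 = 3 - 1 = 2)
V(J) = sqrt(1 + J)
(-16 + (-4 + (n + 37)))*V(-7) = (-16 + (-4 + (2 + 37)))*sqrt(1 - 7) = (-16 + (-4 + 39))*sqrt(-6) = (-16 + 35)*(I*sqrt(6)) = 19*(I*sqrt(6)) = 19*I*sqrt(6)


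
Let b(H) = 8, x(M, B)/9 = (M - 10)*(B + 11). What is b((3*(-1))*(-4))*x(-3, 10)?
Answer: -19656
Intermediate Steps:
x(M, B) = 9*(-10 + M)*(11 + B) (x(M, B) = 9*((M - 10)*(B + 11)) = 9*((-10 + M)*(11 + B)) = 9*(-10 + M)*(11 + B))
b((3*(-1))*(-4))*x(-3, 10) = 8*(-990 - 90*10 + 99*(-3) + 9*10*(-3)) = 8*(-990 - 900 - 297 - 270) = 8*(-2457) = -19656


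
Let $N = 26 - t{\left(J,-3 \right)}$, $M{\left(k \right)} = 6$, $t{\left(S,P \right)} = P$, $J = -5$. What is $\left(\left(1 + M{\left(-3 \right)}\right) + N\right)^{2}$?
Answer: $1296$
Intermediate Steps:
$N = 29$ ($N = 26 - -3 = 26 + 3 = 29$)
$\left(\left(1 + M{\left(-3 \right)}\right) + N\right)^{2} = \left(\left(1 + 6\right) + 29\right)^{2} = \left(7 + 29\right)^{2} = 36^{2} = 1296$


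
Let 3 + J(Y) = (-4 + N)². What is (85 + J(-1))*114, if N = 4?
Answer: 9348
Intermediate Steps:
J(Y) = -3 (J(Y) = -3 + (-4 + 4)² = -3 + 0² = -3 + 0 = -3)
(85 + J(-1))*114 = (85 - 3)*114 = 82*114 = 9348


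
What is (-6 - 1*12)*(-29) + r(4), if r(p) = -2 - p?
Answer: 516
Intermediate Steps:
(-6 - 1*12)*(-29) + r(4) = (-6 - 1*12)*(-29) + (-2 - 1*4) = (-6 - 12)*(-29) + (-2 - 4) = -18*(-29) - 6 = 522 - 6 = 516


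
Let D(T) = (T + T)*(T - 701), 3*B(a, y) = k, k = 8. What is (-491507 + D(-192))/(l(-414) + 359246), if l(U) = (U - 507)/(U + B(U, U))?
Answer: -183366230/443312327 ≈ -0.41363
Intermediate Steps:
B(a, y) = 8/3 (B(a, y) = (⅓)*8 = 8/3)
D(T) = 2*T*(-701 + T) (D(T) = (2*T)*(-701 + T) = 2*T*(-701 + T))
l(U) = (-507 + U)/(8/3 + U) (l(U) = (U - 507)/(U + 8/3) = (-507 + U)/(8/3 + U))
(-491507 + D(-192))/(l(-414) + 359246) = (-491507 + 2*(-192)*(-701 - 192))/(3*(-507 - 414)/(8 + 3*(-414)) + 359246) = (-491507 + 2*(-192)*(-893))/(3*(-921)/(8 - 1242) + 359246) = (-491507 + 342912)/(3*(-921)/(-1234) + 359246) = -148595/(3*(-1/1234)*(-921) + 359246) = -148595/(2763/1234 + 359246) = -148595/443312327/1234 = -148595*1234/443312327 = -183366230/443312327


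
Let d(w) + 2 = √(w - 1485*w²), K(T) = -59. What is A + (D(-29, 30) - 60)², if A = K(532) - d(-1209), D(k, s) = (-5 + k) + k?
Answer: 15072 - I*√2170597494 ≈ 15072.0 - 46590.0*I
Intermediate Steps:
d(w) = -2 + √(w - 1485*w²)
D(k, s) = -5 + 2*k
A = -57 - I*√2170597494 (A = -59 - (-2 + √(-1209*(1 - 1485*(-1209)))) = -59 - (-2 + √(-1209*(1 + 1795365))) = -59 - (-2 + √(-1209*1795366)) = -59 - (-2 + √(-2170597494)) = -59 - (-2 + I*√2170597494) = -59 + (2 - I*√2170597494) = -57 - I*√2170597494 ≈ -57.0 - 46590.0*I)
A + (D(-29, 30) - 60)² = (-57 - I*√2170597494) + ((-5 + 2*(-29)) - 60)² = (-57 - I*√2170597494) + ((-5 - 58) - 60)² = (-57 - I*√2170597494) + (-63 - 60)² = (-57 - I*√2170597494) + (-123)² = (-57 - I*√2170597494) + 15129 = 15072 - I*√2170597494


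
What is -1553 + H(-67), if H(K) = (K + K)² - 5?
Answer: 16398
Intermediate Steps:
H(K) = -5 + 4*K² (H(K) = (2*K)² - 5 = 4*K² - 5 = -5 + 4*K²)
-1553 + H(-67) = -1553 + (-5 + 4*(-67)²) = -1553 + (-5 + 4*4489) = -1553 + (-5 + 17956) = -1553 + 17951 = 16398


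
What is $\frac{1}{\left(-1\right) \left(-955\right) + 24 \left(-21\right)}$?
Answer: $\frac{1}{451} \approx 0.0022173$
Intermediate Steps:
$\frac{1}{\left(-1\right) \left(-955\right) + 24 \left(-21\right)} = \frac{1}{955 - 504} = \frac{1}{451}$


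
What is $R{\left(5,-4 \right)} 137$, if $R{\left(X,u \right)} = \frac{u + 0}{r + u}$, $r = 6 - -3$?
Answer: $- \frac{548}{5} \approx -109.6$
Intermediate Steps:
$r = 9$ ($r = 6 + 3 = 9$)
$R{\left(X,u \right)} = \frac{u}{9 + u}$ ($R{\left(X,u \right)} = \frac{u + 0}{9 + u} = \frac{u}{9 + u}$)
$R{\left(5,-4 \right)} 137 = - \frac{4}{9 - 4} \cdot 137 = - \frac{4}{5} \cdot 137 = \left(-4\right) \frac{1}{5} \cdot 137 = \left(- \frac{4}{5}\right) 137 = - \frac{548}{5}$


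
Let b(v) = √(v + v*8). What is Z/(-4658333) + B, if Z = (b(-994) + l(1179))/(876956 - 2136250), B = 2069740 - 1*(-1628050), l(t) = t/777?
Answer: 5618232046273147864613/1519348596397618 + 3*I*√994/5866210796902 ≈ 3.6978e+6 + 1.6123e-11*I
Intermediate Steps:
l(t) = t/777 (l(t) = t*(1/777) = t/777)
b(v) = 3*√v (b(v) = √(v + 8*v) = √(9*v) = 3*√v)
B = 3697790 (B = 2069740 + 1628050 = 3697790)
Z = -393/326157146 - 3*I*√994/1259294 (Z = (3*√(-994) + (1/777)*1179)/(876956 - 2136250) = (3*(I*√994) + 393/259)/(-1259294) = (3*I*√994 + 393/259)*(-1/1259294) = (393/259 + 3*I*√994)*(-1/1259294) = -393/326157146 - 3*I*√994/1259294 ≈ -1.2049e-6 - 7.5108e-5*I)
Z/(-4658333) + B = (-393/326157146 - 3*I*√994/1259294)/(-4658333) + 3697790 = (-393/326157146 - 3*I*√994/1259294)*(-1/4658333) + 3697790 = (393/1519348596397618 + 3*I*√994/5866210796902) + 3697790 = 5618232046273147864613/1519348596397618 + 3*I*√994/5866210796902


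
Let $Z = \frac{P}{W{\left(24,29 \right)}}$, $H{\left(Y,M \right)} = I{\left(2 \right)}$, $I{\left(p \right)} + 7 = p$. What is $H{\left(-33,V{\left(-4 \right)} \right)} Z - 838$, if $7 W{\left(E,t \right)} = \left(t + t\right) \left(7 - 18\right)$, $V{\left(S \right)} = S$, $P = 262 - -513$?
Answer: $- \frac{507519}{638} \approx -795.48$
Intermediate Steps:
$P = 775$ ($P = 262 + 513 = 775$)
$I{\left(p \right)} = -7 + p$
$W{\left(E,t \right)} = - \frac{22 t}{7}$ ($W{\left(E,t \right)} = \frac{\left(t + t\right) \left(7 - 18\right)}{7} = \frac{2 t \left(-11\right)}{7} = \frac{\left(-22\right) t}{7} = - \frac{22 t}{7}$)
$H{\left(Y,M \right)} = -5$ ($H{\left(Y,M \right)} = -7 + 2 = -5$)
$Z = - \frac{5425}{638}$ ($Z = \frac{775}{\left(- \frac{22}{7}\right) 29} = \frac{775}{- \frac{638}{7}} = 775 \left(- \frac{7}{638}\right) = - \frac{5425}{638} \approx -8.5031$)
$H{\left(-33,V{\left(-4 \right)} \right)} Z - 838 = \left(-5\right) \left(- \frac{5425}{638}\right) - 838 = \frac{27125}{638} - 838 = - \frac{507519}{638}$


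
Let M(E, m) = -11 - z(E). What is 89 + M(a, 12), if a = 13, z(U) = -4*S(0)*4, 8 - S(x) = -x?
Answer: 206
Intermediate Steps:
S(x) = 8 + x (S(x) = 8 - (-1)*x = 8 + x)
z(U) = -128 (z(U) = -4*(8 + 0)*4 = -4*8*4 = -32*4 = -128)
M(E, m) = 117 (M(E, m) = -11 - 1*(-128) = -11 + 128 = 117)
89 + M(a, 12) = 89 + 117 = 206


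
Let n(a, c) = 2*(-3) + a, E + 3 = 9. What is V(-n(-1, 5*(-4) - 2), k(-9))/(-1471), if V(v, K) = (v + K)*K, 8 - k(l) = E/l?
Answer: -1222/13239 ≈ -0.092303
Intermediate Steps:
E = 6 (E = -3 + 9 = 6)
n(a, c) = -6 + a
k(l) = 8 - 6/l
V(v, K) = K*(K + v) (V(v, K) = (K + v)*K = K*(K + v))
V(-n(-1, 5*(-4) - 2), k(-9))/(-1471) = ((8 - 6/(-9))*((8 - 6/(-9)) - (-6 - 1)))/(-1471) = ((8 - 6*(-⅑))*((8 - 6*(-⅑)) - 1*(-7)))*(-1/1471) = ((8 + ⅔)*((8 + ⅔) + 7))*(-1/1471) = (26*(26/3 + 7)/3)*(-1/1471) = ((26/3)*(47/3))*(-1/1471) = (1222/9)*(-1/1471) = -1222/13239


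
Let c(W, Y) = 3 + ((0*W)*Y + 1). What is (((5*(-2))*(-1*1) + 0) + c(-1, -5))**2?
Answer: 196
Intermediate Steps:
c(W, Y) = 4 (c(W, Y) = 3 + (0*Y + 1) = 3 + (0 + 1) = 3 + 1 = 4)
(((5*(-2))*(-1*1) + 0) + c(-1, -5))**2 = (((5*(-2))*(-1*1) + 0) + 4)**2 = ((-10*(-1) + 0) + 4)**2 = ((10 + 0) + 4)**2 = (10 + 4)**2 = 14**2 = 196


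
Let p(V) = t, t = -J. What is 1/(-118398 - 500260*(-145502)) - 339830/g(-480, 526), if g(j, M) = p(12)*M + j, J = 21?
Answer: 899709683278759/30515415971124 ≈ 29.484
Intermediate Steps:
t = -21 (t = -1*21 = -21)
p(V) = -21
g(j, M) = j - 21*M (g(j, M) = -21*M + j = j - 21*M)
1/(-118398 - 500260*(-145502)) - 339830/g(-480, 526) = 1/(-118398 - 500260*(-145502)) - 339830/(-480 - 21*526) = -1/145502/(-618658) - 339830/(-480 - 11046) = -1/618658*(-1/145502) - 339830/(-11526) = 1/90015976316 - 339830*(-1/11526) = 1/90015976316 + 9995/339 = 899709683278759/30515415971124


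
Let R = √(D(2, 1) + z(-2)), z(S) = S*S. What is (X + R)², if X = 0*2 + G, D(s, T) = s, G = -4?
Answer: (4 - √6)² ≈ 2.4041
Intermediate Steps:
z(S) = S²
R = √6 (R = √(2 + (-2)²) = √(2 + 4) = √6 ≈ 2.4495)
X = -4 (X = 0*2 - 4 = 0 - 4 = -4)
(X + R)² = (-4 + √6)²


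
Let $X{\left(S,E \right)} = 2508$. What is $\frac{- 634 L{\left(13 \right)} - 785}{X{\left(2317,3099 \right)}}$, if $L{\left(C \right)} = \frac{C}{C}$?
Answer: $- \frac{43}{76} \approx -0.56579$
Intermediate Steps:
$L{\left(C \right)} = 1$
$\frac{- 634 L{\left(13 \right)} - 785}{X{\left(2317,3099 \right)}} = \frac{\left(-634\right) 1 - 785}{2508} = \left(-634 - 785\right) \frac{1}{2508} = \left(-1419\right) \frac{1}{2508} = - \frac{43}{76}$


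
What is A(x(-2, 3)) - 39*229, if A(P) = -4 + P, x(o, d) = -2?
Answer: -8937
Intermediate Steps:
A(x(-2, 3)) - 39*229 = (-4 - 2) - 39*229 = -6 - 8931 = -8937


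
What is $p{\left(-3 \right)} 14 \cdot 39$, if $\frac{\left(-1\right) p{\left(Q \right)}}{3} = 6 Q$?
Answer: $29484$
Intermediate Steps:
$p{\left(Q \right)} = - 18 Q$ ($p{\left(Q \right)} = - 3 \cdot 6 Q = - 18 Q$)
$p{\left(-3 \right)} 14 \cdot 39 = \left(-18\right) \left(-3\right) 14 \cdot 39 = 54 \cdot 14 \cdot 39 = 756 \cdot 39 = 29484$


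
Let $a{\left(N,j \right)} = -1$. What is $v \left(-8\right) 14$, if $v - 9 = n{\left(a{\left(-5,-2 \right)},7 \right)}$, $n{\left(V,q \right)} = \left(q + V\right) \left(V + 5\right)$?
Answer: $-3696$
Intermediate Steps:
$n{\left(V,q \right)} = \left(5 + V\right) \left(V + q\right)$ ($n{\left(V,q \right)} = \left(V + q\right) \left(5 + V\right) = \left(5 + V\right) \left(V + q\right)$)
$v = 33$ ($v = 9 + \left(\left(-1\right)^{2} + 5 \left(-1\right) + 5 \cdot 7 - 7\right) = 9 + \left(1 - 5 + 35 - 7\right) = 9 + 24 = 33$)
$v \left(-8\right) 14 = 33 \left(-8\right) 14 = \left(-264\right) 14 = -3696$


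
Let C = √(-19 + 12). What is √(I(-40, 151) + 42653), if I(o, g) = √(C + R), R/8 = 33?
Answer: √(42653 + √(264 + I*√7)) ≈ 206.57 + 0.e-4*I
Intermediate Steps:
R = 264 (R = 8*33 = 264)
C = I*√7 (C = √(-7) = I*√7 ≈ 2.6458*I)
I(o, g) = √(264 + I*√7) (I(o, g) = √(I*√7 + 264) = √(264 + I*√7))
√(I(-40, 151) + 42653) = √(√(264 + I*√7) + 42653) = √(42653 + √(264 + I*√7))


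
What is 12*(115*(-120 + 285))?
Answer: 227700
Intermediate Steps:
12*(115*(-120 + 285)) = 12*(115*165) = 12*18975 = 227700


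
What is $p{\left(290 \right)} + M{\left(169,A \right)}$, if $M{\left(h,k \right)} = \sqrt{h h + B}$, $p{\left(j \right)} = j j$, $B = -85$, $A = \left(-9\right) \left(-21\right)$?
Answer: $84100 + 6 \sqrt{791} \approx 84269.0$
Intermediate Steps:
$A = 189$
$p{\left(j \right)} = j^{2}$
$M{\left(h,k \right)} = \sqrt{-85 + h^{2}}$ ($M{\left(h,k \right)} = \sqrt{h h - 85} = \sqrt{h^{2} - 85} = \sqrt{-85 + h^{2}}$)
$p{\left(290 \right)} + M{\left(169,A \right)} = 290^{2} + \sqrt{-85 + 169^{2}} = 84100 + \sqrt{-85 + 28561} = 84100 + \sqrt{28476} = 84100 + 6 \sqrt{791}$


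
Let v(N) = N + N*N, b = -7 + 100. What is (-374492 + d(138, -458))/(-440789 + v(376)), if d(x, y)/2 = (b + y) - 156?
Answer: 125178/99679 ≈ 1.2558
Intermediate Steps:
b = 93
d(x, y) = -126 + 2*y (d(x, y) = 2*((93 + y) - 156) = 2*(-63 + y) = -126 + 2*y)
v(N) = N + N²
(-374492 + d(138, -458))/(-440789 + v(376)) = (-374492 + (-126 + 2*(-458)))/(-440789 + 376*(1 + 376)) = (-374492 + (-126 - 916))/(-440789 + 376*377) = (-374492 - 1042)/(-440789 + 141752) = -375534/(-299037) = -375534*(-1/299037) = 125178/99679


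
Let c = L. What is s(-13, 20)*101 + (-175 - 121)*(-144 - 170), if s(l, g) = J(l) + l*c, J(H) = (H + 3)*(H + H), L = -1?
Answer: 120517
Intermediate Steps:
c = -1
J(H) = 2*H*(3 + H) (J(H) = (3 + H)*(2*H) = 2*H*(3 + H))
s(l, g) = -l + 2*l*(3 + l) (s(l, g) = 2*l*(3 + l) + l*(-1) = 2*l*(3 + l) - l = -l + 2*l*(3 + l))
s(-13, 20)*101 + (-175 - 121)*(-144 - 170) = -13*(5 + 2*(-13))*101 + (-175 - 121)*(-144 - 170) = -13*(5 - 26)*101 - 296*(-314) = -13*(-21)*101 + 92944 = 273*101 + 92944 = 27573 + 92944 = 120517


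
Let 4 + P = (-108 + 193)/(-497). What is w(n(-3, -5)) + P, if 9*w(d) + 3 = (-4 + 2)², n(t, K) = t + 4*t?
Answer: -18160/4473 ≈ -4.0599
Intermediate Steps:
n(t, K) = 5*t
w(d) = ⅑ (w(d) = -⅓ + (-4 + 2)²/9 = -⅓ + (⅑)*(-2)² = -⅓ + (⅑)*4 = -⅓ + 4/9 = ⅑)
P = -2073/497 (P = -4 + (-108 + 193)/(-497) = -4 + 85*(-1/497) = -4 - 85/497 = -2073/497 ≈ -4.1710)
w(n(-3, -5)) + P = ⅑ - 2073/497 = -18160/4473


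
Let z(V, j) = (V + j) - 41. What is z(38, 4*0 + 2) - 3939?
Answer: -3940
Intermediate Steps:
z(V, j) = -41 + V + j
z(38, 4*0 + 2) - 3939 = (-41 + 38 + (4*0 + 2)) - 3939 = (-41 + 38 + (0 + 2)) - 3939 = (-41 + 38 + 2) - 3939 = -1 - 3939 = -3940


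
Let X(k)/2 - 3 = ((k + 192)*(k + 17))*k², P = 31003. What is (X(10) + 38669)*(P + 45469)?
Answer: 86373212200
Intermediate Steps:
X(k) = 6 + 2*k²*(17 + k)*(192 + k) (X(k) = 6 + 2*(((k + 192)*(k + 17))*k²) = 6 + 2*(((192 + k)*(17 + k))*k²) = 6 + 2*(((17 + k)*(192 + k))*k²) = 6 + 2*(k²*(17 + k)*(192 + k)) = 6 + 2*k²*(17 + k)*(192 + k))
(X(10) + 38669)*(P + 45469) = ((6 + 2*10⁴ + 418*10³ + 6528*10²) + 38669)*(31003 + 45469) = ((6 + 2*10000 + 418*1000 + 6528*100) + 38669)*76472 = ((6 + 20000 + 418000 + 652800) + 38669)*76472 = (1090806 + 38669)*76472 = 1129475*76472 = 86373212200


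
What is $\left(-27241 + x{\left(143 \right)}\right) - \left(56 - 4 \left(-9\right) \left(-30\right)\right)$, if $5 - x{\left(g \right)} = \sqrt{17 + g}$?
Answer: $-26212 - 4 \sqrt{10} \approx -26225.0$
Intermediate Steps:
$x{\left(g \right)} = 5 - \sqrt{17 + g}$
$\left(-27241 + x{\left(143 \right)}\right) - \left(56 - 4 \left(-9\right) \left(-30\right)\right) = \left(-27241 + \left(5 - \sqrt{17 + 143}\right)\right) - \left(56 - 4 \left(-9\right) \left(-30\right)\right) = \left(-27241 + \left(5 - \sqrt{160}\right)\right) - -1024 = \left(-27241 + \left(5 - 4 \sqrt{10}\right)\right) + \left(1080 - 56\right) = \left(-27241 + \left(5 - 4 \sqrt{10}\right)\right) + 1024 = \left(-27236 - 4 \sqrt{10}\right) + 1024 = -26212 - 4 \sqrt{10}$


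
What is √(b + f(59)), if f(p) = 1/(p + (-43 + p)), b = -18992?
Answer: I*√4273197/15 ≈ 137.81*I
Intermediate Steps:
f(p) = 1/(-43 + 2*p)
√(b + f(59)) = √(-18992 + 1/(-43 + 2*59)) = √(-18992 + 1/(-43 + 118)) = √(-18992 + 1/75) = √(-1424399/75) = I*√4273197/15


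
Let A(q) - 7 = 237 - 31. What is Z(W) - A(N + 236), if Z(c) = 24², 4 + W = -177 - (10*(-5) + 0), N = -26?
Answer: 363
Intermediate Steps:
A(q) = 213 (A(q) = 7 + (237 - 31) = 7 + 206 = 213)
W = -131 (W = -4 + (-177 - (10*(-5) + 0)) = -4 + (-177 - (-50 + 0)) = -4 + (-177 - 1*(-50)) = -4 + (-177 + 50) = -4 - 127 = -131)
Z(c) = 576
Z(W) - A(N + 236) = 576 - 1*213 = 576 - 213 = 363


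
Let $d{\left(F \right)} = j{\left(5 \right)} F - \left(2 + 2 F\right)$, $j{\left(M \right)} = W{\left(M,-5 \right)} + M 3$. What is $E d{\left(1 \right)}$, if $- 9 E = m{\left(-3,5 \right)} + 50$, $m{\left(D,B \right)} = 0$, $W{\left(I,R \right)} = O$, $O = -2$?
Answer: $-50$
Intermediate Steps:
$W{\left(I,R \right)} = -2$
$j{\left(M \right)} = -2 + 3 M$ ($j{\left(M \right)} = -2 + M 3 = -2 + 3 M$)
$d{\left(F \right)} = -2 + 11 F$ ($d{\left(F \right)} = \left(-2 + 3 \cdot 5\right) F - \left(2 + 2 F\right) = \left(-2 + 15\right) F - \left(2 + 2 F\right) = 13 F - \left(2 + 2 F\right) = -2 + 11 F$)
$E = - \frac{50}{9}$ ($E = - \frac{0 + 50}{9} = \left(- \frac{1}{9}\right) 50 = - \frac{50}{9} \approx -5.5556$)
$E d{\left(1 \right)} = - \frac{50 \left(-2 + 11 \cdot 1\right)}{9} = - \frac{50 \left(-2 + 11\right)}{9} = \left(- \frac{50}{9}\right) 9 = -50$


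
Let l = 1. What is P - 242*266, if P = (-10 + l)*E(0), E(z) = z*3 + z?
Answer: -64372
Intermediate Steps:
E(z) = 4*z (E(z) = 3*z + z = 4*z)
P = 0 (P = (-10 + 1)*(4*0) = -9*0 = 0)
P - 242*266 = 0 - 242*266 = 0 - 64372 = -64372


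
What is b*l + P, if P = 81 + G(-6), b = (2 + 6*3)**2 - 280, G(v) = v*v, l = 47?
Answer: 5757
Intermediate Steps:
G(v) = v**2
b = 120 (b = (2 + 18)**2 - 280 = 20**2 - 280 = 400 - 280 = 120)
P = 117 (P = 81 + (-6)**2 = 81 + 36 = 117)
b*l + P = 120*47 + 117 = 5640 + 117 = 5757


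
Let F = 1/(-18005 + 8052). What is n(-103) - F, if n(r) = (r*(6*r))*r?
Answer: -65255470985/9953 ≈ -6.5564e+6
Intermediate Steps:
F = -1/9953 (F = 1/(-9953) = -1/9953 ≈ -0.00010047)
n(r) = 6*r³ (n(r) = (6*r²)*r = 6*r³)
n(-103) - F = 6*(-103)³ - 1*(-1/9953) = 6*(-1092727) + 1/9953 = -6556362 + 1/9953 = -65255470985/9953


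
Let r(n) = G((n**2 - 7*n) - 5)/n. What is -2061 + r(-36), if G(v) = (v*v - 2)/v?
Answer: -116865275/55548 ≈ -2103.9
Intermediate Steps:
G(v) = (-2 + v**2)/v (G(v) = (v**2 - 2)/v = (-2 + v**2)/v)
r(n) = (-5 + n**2 - 7*n - 2/(-5 + n**2 - 7*n))/n (r(n) = (((n**2 - 7*n) - 5) - 2/((n**2 - 7*n) - 5))/n = ((-5 + n**2 - 7*n) - 2/(-5 + n**2 - 7*n))/n = (-5 + n**2 - 7*n - 2/(-5 + n**2 - 7*n))/n)
-2061 + r(-36) = -2061 + (2 - (5 - 1*(-36)**2 + 7*(-36))**2)/((-36)*(5 - 1*(-36)**2 + 7*(-36))) = -2061 - (2 - (5 - 1*1296 - 252)**2)/(36*(5 - 1*1296 - 252)) = -2061 - (2 - (5 - 1296 - 252)**2)/(36*(5 - 1296 - 252)) = -2061 - 1/36*(2 - 1*(-1543)**2)/(-1543) = -2061 - 1/36*(-1/1543)*(2 - 1*2380849) = -2061 - 1/36*(-1/1543)*(2 - 2380849) = -2061 - 1/36*(-1/1543)*(-2380847) = -2061 - 2380847/55548 = -116865275/55548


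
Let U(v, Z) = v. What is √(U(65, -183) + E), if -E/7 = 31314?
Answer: I*√219133 ≈ 468.12*I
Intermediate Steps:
E = -219198 (E = -7*31314 = -219198)
√(U(65, -183) + E) = √(65 - 219198) = √(-219133) = I*√219133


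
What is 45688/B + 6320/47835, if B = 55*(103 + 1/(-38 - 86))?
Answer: 6120875536/746656515 ≈ 8.1977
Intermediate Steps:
B = 702405/124 (B = 55*(103 + 1/(-124)) = 55*(103 - 1/124) = 55*(12771/124) = 702405/124 ≈ 5664.6)
45688/B + 6320/47835 = 45688/(702405/124) + 6320/47835 = 45688*(124/702405) + 6320*(1/47835) = 5665312/702405 + 1264/9567 = 6120875536/746656515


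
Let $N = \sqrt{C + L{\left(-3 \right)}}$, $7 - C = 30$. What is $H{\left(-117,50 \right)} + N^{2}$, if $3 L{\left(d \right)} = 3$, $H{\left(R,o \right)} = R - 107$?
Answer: $-246$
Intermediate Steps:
$C = -23$ ($C = 7 - 30 = -23$)
$H{\left(R,o \right)} = -107 + R$
$L{\left(d \right)} = 1$ ($L{\left(d \right)} = \frac{1}{3} \cdot 3 = 1$)
$N = i \sqrt{22}$ ($N = \sqrt{-23 + 1} = \sqrt{-22} = i \sqrt{22} \approx 4.6904 i$)
$H{\left(-117,50 \right)} + N^{2} = \left(-107 - 117\right) + \left(i \sqrt{22}\right)^{2} = -224 - 22 = -246$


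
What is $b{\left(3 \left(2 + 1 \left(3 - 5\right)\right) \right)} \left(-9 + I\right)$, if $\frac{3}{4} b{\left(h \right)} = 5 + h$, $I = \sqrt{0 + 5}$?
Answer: $-60 + \frac{20 \sqrt{5}}{3} \approx -45.093$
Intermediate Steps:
$I = \sqrt{5} \approx 2.2361$
$b{\left(h \right)} = \frac{20}{3} + \frac{4 h}{3}$ ($b{\left(h \right)} = \frac{4 \left(5 + h\right)}{3} = \frac{20}{3} + \frac{4 h}{3}$)
$b{\left(3 \left(2 + 1 \left(3 - 5\right)\right) \right)} \left(-9 + I\right) = \left(\frac{20}{3} + \frac{4 \cdot 3 \left(2 + 1 \left(3 - 5\right)\right)}{3}\right) \left(-9 + \sqrt{5}\right) = \left(\frac{20}{3} + \frac{4 \cdot 3 \left(2 + 1 \left(-2\right)\right)}{3}\right) \left(-9 + \sqrt{5}\right) = \left(\frac{20}{3} + \frac{4 \cdot 3 \left(2 - 2\right)}{3}\right) \left(-9 + \sqrt{5}\right) = \left(\frac{20}{3} + \frac{4 \cdot 3 \cdot 0}{3}\right) \left(-9 + \sqrt{5}\right) = \left(\frac{20}{3} + \frac{4}{3} \cdot 0\right) \left(-9 + \sqrt{5}\right) = \left(\frac{20}{3} + 0\right) \left(-9 + \sqrt{5}\right) = \frac{20 \left(-9 + \sqrt{5}\right)}{3} = -60 + \frac{20 \sqrt{5}}{3}$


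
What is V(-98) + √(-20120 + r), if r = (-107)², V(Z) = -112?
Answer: -112 + I*√8671 ≈ -112.0 + 93.118*I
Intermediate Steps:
r = 11449
V(-98) + √(-20120 + r) = -112 + √(-20120 + 11449) = -112 + √(-8671) = -112 + I*√8671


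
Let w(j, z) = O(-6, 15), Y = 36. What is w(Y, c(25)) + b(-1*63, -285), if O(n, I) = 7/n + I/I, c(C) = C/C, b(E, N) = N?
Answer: -1711/6 ≈ -285.17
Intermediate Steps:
c(C) = 1
O(n, I) = 1 + 7/n (O(n, I) = 7/n + 1 = 1 + 7/n)
w(j, z) = -⅙ (w(j, z) = (7 - 6)/(-6) = -⅙*1 = -⅙)
w(Y, c(25)) + b(-1*63, -285) = -⅙ - 285 = -1711/6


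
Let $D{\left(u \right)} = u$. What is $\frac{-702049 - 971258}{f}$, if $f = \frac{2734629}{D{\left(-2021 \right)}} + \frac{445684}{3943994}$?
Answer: $\frac{6668807652223659}{5392229820431} \approx 1236.7$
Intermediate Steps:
$f = - \frac{5392229820431}{3985405937}$ ($f = \frac{2734629}{-2021} + \frac{445684}{3943994} = 2734629 \left(- \frac{1}{2021}\right) + 445684 \cdot \frac{1}{3943994} = - \frac{2734629}{2021} + \frac{222842}{1971997} = - \frac{5392229820431}{3985405937} \approx -1353.0$)
$\frac{-702049 - 971258}{f} = \frac{-702049 - 971258}{- \frac{5392229820431}{3985405937}} = \left(-702049 - 971258\right) \left(- \frac{3985405937}{5392229820431}\right) = \left(-1673307\right) \left(- \frac{3985405937}{5392229820431}\right) = \frac{6668807652223659}{5392229820431}$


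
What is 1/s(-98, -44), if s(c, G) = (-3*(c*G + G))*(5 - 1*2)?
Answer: -1/38412 ≈ -2.6034e-5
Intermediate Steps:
s(c, G) = -9*G - 9*G*c (s(c, G) = (-3*(G*c + G))*(5 - 2) = -3*(G + G*c)*3 = (-3*G - 3*G*c)*3 = -9*G - 9*G*c)
1/s(-98, -44) = 1/(-9*(-44)*(1 - 98)) = 1/(-9*(-44)*(-97)) = 1/(-38412) = -1/38412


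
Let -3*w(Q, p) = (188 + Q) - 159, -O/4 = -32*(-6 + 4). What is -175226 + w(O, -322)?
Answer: -525451/3 ≈ -1.7515e+5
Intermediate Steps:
O = -256 (O = -(-128)*(-6 + 4) = -(-128)*(-2) = -4*64 = -256)
w(Q, p) = -29/3 - Q/3 (w(Q, p) = -((188 + Q) - 159)/3 = -(29 + Q)/3 = -29/3 - Q/3)
-175226 + w(O, -322) = -175226 + (-29/3 - ⅓*(-256)) = -175226 + (-29/3 + 256/3) = -175226 + 227/3 = -525451/3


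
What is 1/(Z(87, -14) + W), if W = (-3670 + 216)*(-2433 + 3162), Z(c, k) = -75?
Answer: -1/2518041 ≈ -3.9713e-7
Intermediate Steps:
W = -2517966 (W = -3454*729 = -2517966)
1/(Z(87, -14) + W) = 1/(-75 - 2517966) = 1/(-2518041) = -1/2518041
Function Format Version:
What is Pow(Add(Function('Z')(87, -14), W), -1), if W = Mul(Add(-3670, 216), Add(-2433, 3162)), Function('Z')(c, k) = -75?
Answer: Rational(-1, 2518041) ≈ -3.9713e-7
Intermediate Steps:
W = -2517966 (W = Mul(-3454, 729) = -2517966)
Pow(Add(Function('Z')(87, -14), W), -1) = Pow(Add(-75, -2517966), -1) = Pow(-2518041, -1) = Rational(-1, 2518041)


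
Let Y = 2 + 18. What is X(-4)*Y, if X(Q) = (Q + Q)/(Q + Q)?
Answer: 20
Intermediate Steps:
X(Q) = 1 (X(Q) = (2*Q)/((2*Q)) = (2*Q)*(1/(2*Q)) = 1)
Y = 20
X(-4)*Y = 1*20 = 20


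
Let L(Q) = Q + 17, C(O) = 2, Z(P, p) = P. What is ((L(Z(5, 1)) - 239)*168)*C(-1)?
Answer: -72912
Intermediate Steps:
L(Q) = 17 + Q
((L(Z(5, 1)) - 239)*168)*C(-1) = (((17 + 5) - 239)*168)*2 = ((22 - 239)*168)*2 = -217*168*2 = -36456*2 = -72912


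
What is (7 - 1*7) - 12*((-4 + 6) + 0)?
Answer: -24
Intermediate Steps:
(7 - 1*7) - 12*((-4 + 6) + 0) = (7 - 7) - 12*(2 + 0) = 0 - 12*2 = 0 - 24 = -24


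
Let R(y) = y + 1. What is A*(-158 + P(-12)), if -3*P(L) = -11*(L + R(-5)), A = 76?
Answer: -49400/3 ≈ -16467.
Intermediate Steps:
R(y) = 1 + y
P(L) = -44/3 + 11*L/3 (P(L) = -(-11)*(L + (1 - 5))/3 = -(-11)*(L - 4)/3 = -(-11)*(-4 + L)/3 = -(44 - 11*L)/3 = -44/3 + 11*L/3)
A*(-158 + P(-12)) = 76*(-158 + (-44/3 + (11/3)*(-12))) = 76*(-158 + (-44/3 - 44)) = 76*(-158 - 176/3) = 76*(-650/3) = -49400/3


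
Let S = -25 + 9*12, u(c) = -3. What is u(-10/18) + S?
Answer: 80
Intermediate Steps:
S = 83 (S = -25 + 108 = 83)
u(-10/18) + S = -3 + 83 = 80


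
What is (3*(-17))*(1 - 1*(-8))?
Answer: -459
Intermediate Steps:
(3*(-17))*(1 - 1*(-8)) = -51*(1 + 8) = -51*9 = -459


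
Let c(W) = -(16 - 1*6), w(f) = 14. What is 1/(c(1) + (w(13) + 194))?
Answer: 1/198 ≈ 0.0050505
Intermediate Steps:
c(W) = -10 (c(W) = -(16 - 6) = -1*10 = -10)
1/(c(1) + (w(13) + 194)) = 1/(-10 + (14 + 194)) = 1/(-10 + 208) = 1/198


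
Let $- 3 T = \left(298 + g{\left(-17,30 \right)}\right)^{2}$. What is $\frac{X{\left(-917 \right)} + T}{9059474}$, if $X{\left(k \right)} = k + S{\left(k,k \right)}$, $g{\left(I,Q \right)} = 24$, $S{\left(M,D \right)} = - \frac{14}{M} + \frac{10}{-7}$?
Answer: $- \frac{97604783}{24922612974} \approx -0.0039163$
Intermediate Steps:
$S{\left(M,D \right)} = - \frac{10}{7} - \frac{14}{M}$ ($S{\left(M,D \right)} = - \frac{14}{M} + 10 \left(- \frac{1}{7}\right) = - \frac{14}{M} - \frac{10}{7} = - \frac{10}{7} - \frac{14}{M}$)
$T = - \frac{103684}{3}$ ($T = - \frac{\left(298 + 24\right)^{2}}{3} = - \frac{322^{2}}{3} = \left(- \frac{1}{3}\right) 103684 = - \frac{103684}{3} \approx -34561.0$)
$X{\left(k \right)} = - \frac{10}{7} + k - \frac{14}{k}$ ($X{\left(k \right)} = k - \left(\frac{10}{7} + \frac{14}{k}\right) = - \frac{10}{7} + k - \frac{14}{k}$)
$\frac{X{\left(-917 \right)} + T}{9059474} = \frac{\left(- \frac{10}{7} - 917 - \frac{14}{-917}\right) - \frac{103684}{3}}{9059474} = \left(\left(- \frac{10}{7} - 917 - - \frac{2}{131}\right) - \frac{103684}{3}\right) \frac{1}{9059474} = \left(\left(- \frac{10}{7} - 917 + \frac{2}{131}\right) - \frac{103684}{3}\right) \frac{1}{9059474} = \left(- \frac{842185}{917} - \frac{103684}{3}\right) \frac{1}{9059474} = \left(- \frac{97604783}{2751}\right) \frac{1}{9059474} = - \frac{97604783}{24922612974}$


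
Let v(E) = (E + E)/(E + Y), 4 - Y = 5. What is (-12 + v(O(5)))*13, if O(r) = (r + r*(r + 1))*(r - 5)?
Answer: -156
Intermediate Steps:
Y = -1 (Y = 4 - 1*5 = 4 - 5 = -1)
O(r) = (-5 + r)*(r + r*(1 + r)) (O(r) = (r + r*(1 + r))*(-5 + r) = (-5 + r)*(r + r*(1 + r)))
v(E) = 2*E/(-1 + E) (v(E) = (E + E)/(E - 1) = (2*E)/(-1 + E) = 2*E/(-1 + E))
(-12 + v(O(5)))*13 = (-12 + 2*(5*(-10 + 5² - 3*5))/(-1 + 5*(-10 + 5² - 3*5)))*13 = (-12 + 2*(5*(-10 + 25 - 15))/(-1 + 5*(-10 + 25 - 15)))*13 = (-12 + 2*(5*0)/(-1 + 5*0))*13 = (-12 + 2*0/(-1 + 0))*13 = (-12 + 2*0/(-1))*13 = (-12 + 2*0*(-1))*13 = (-12 + 0)*13 = -12*13 = -156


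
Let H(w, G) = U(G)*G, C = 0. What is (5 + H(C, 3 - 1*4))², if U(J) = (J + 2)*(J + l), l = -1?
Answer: 49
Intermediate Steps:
U(J) = (-1 + J)*(2 + J) (U(J) = (J + 2)*(J - 1) = (2 + J)*(-1 + J) = (-1 + J)*(2 + J))
H(w, G) = G*(-2 + G + G²) (H(w, G) = (-2 + G + G²)*G = G*(-2 + G + G²))
(5 + H(C, 3 - 1*4))² = (5 + (3 - 1*4)*(-2 + (3 - 1*4) + (3 - 1*4)²))² = (5 + (3 - 4)*(-2 + (3 - 4) + (3 - 4)²))² = (5 - (-2 - 1 + (-1)²))² = (5 - (-2 - 1 + 1))² = (5 - 1*(-2))² = (5 + 2)² = 7² = 49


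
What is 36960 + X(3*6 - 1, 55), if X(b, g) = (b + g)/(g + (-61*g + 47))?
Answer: 120230808/3253 ≈ 36960.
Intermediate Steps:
X(b, g) = (b + g)/(47 - 60*g) (X(b, g) = (b + g)/(g + (47 - 61*g)) = (b + g)/(47 - 60*g))
36960 + X(3*6 - 1, 55) = 36960 + (-(3*6 - 1) - 1*55)/(-47 + 60*55) = 36960 + (-(18 - 1) - 55)/(-47 + 3300) = 36960 + (-1*17 - 55)/3253 = 36960 + (-17 - 55)/3253 = 36960 + (1/3253)*(-72) = 36960 - 72/3253 = 120230808/3253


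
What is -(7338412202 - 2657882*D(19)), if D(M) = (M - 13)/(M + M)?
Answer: -139421858192/19 ≈ -7.3380e+9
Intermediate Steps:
D(M) = (-13 + M)/(2*M) (D(M) = (-13 + M)/((2*M)) = (-13 + M)*(1/(2*M)) = (-13 + M)/(2*M))
-(7338412202 - 2657882*D(19)) = -78173/(1/(93874 + ((1/2)*(-13 + 19)/19)*(-34))) = -78173/(1/(93874 + ((1/2)*(1/19)*6)*(-34))) = -78173/(1/(93874 + (3/19)*(-34))) = -78173/(1/(93874 - 102/19)) = -78173/(1/(1783504/19)) = -78173/19/1783504 = -78173*1783504/19 = -139421858192/19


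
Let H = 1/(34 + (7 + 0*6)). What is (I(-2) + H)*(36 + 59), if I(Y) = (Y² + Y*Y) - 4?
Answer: 15675/41 ≈ 382.32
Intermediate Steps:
H = 1/41 (H = 1/(34 + (7 + 0)) = 1/(34 + 7) = 1/41 ≈ 0.024390)
I(Y) = -4 + 2*Y² (I(Y) = (Y² + Y²) - 4 = 2*Y² - 4 = -4 + 2*Y²)
(I(-2) + H)*(36 + 59) = ((-4 + 2*(-2)²) + 1/41)*(36 + 59) = ((-4 + 2*4) + 1/41)*95 = ((-4 + 8) + 1/41)*95 = (4 + 1/41)*95 = (165/41)*95 = 15675/41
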